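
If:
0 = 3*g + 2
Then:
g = -2/3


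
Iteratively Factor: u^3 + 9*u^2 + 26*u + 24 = (u + 3)*(u^2 + 6*u + 8) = (u + 3)*(u + 4)*(u + 2)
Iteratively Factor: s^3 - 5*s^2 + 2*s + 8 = (s + 1)*(s^2 - 6*s + 8) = (s - 4)*(s + 1)*(s - 2)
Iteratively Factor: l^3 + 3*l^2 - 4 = (l + 2)*(l^2 + l - 2) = (l + 2)^2*(l - 1)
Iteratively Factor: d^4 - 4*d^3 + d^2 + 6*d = (d - 2)*(d^3 - 2*d^2 - 3*d) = (d - 2)*(d + 1)*(d^2 - 3*d) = (d - 3)*(d - 2)*(d + 1)*(d)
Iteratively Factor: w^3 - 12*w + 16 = (w - 2)*(w^2 + 2*w - 8) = (w - 2)*(w + 4)*(w - 2)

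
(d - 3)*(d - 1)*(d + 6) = d^3 + 2*d^2 - 21*d + 18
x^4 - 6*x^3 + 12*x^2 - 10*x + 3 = (x - 3)*(x - 1)^3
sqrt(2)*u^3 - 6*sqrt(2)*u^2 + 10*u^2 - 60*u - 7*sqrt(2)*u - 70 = (u - 7)*(u + 5*sqrt(2))*(sqrt(2)*u + sqrt(2))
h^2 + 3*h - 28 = (h - 4)*(h + 7)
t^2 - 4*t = t*(t - 4)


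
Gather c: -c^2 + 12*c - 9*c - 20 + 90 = -c^2 + 3*c + 70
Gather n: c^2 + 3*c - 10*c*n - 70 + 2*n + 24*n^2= c^2 + 3*c + 24*n^2 + n*(2 - 10*c) - 70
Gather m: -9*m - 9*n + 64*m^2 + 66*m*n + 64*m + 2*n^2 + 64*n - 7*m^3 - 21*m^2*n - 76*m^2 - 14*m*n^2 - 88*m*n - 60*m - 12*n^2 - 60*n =-7*m^3 + m^2*(-21*n - 12) + m*(-14*n^2 - 22*n - 5) - 10*n^2 - 5*n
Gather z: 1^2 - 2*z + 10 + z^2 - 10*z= z^2 - 12*z + 11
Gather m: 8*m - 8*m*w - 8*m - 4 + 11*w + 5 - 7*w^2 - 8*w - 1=-8*m*w - 7*w^2 + 3*w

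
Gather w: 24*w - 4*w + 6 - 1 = 20*w + 5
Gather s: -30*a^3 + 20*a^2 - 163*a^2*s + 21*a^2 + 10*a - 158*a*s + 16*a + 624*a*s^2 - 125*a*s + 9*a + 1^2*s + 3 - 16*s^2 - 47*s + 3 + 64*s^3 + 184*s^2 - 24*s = -30*a^3 + 41*a^2 + 35*a + 64*s^3 + s^2*(624*a + 168) + s*(-163*a^2 - 283*a - 70) + 6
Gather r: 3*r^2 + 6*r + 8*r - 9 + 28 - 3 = 3*r^2 + 14*r + 16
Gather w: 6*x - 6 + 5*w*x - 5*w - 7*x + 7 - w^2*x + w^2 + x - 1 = w^2*(1 - x) + w*(5*x - 5)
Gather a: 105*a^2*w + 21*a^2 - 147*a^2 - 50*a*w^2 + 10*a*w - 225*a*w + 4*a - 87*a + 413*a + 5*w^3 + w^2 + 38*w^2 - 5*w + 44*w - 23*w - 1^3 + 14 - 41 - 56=a^2*(105*w - 126) + a*(-50*w^2 - 215*w + 330) + 5*w^3 + 39*w^2 + 16*w - 84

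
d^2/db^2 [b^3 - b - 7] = 6*b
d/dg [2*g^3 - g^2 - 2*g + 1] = 6*g^2 - 2*g - 2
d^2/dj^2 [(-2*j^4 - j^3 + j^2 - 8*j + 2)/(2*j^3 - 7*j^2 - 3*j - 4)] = 4*(-60*j^6 - 144*j^5 + 66*j^4 - 401*j^3 - 219*j^2 + 399*j + 37)/(8*j^9 - 84*j^8 + 258*j^7 - 139*j^6 - 51*j^5 - 633*j^4 - 435*j^3 - 444*j^2 - 144*j - 64)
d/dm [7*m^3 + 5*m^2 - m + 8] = 21*m^2 + 10*m - 1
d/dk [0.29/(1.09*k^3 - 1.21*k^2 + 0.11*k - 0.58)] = (-0.9483*k^2 + 0.7018*k - 0.0319)/(1.09*k^3 - 1.21*k^2 + 0.11*k - 0.58)^2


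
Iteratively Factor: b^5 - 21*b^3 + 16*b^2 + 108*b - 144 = (b - 3)*(b^4 + 3*b^3 - 12*b^2 - 20*b + 48) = (b - 3)*(b + 3)*(b^3 - 12*b + 16) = (b - 3)*(b + 3)*(b + 4)*(b^2 - 4*b + 4) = (b - 3)*(b - 2)*(b + 3)*(b + 4)*(b - 2)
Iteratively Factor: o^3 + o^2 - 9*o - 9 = (o - 3)*(o^2 + 4*o + 3) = (o - 3)*(o + 3)*(o + 1)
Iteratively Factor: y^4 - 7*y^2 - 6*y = (y + 2)*(y^3 - 2*y^2 - 3*y) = (y - 3)*(y + 2)*(y^2 + y) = y*(y - 3)*(y + 2)*(y + 1)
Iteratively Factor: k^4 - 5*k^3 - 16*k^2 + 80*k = (k - 5)*(k^3 - 16*k) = (k - 5)*(k + 4)*(k^2 - 4*k) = k*(k - 5)*(k + 4)*(k - 4)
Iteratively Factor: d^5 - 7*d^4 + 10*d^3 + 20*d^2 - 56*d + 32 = (d + 2)*(d^4 - 9*d^3 + 28*d^2 - 36*d + 16) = (d - 1)*(d + 2)*(d^3 - 8*d^2 + 20*d - 16) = (d - 2)*(d - 1)*(d + 2)*(d^2 - 6*d + 8) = (d - 4)*(d - 2)*(d - 1)*(d + 2)*(d - 2)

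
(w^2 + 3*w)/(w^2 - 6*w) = (w + 3)/(w - 6)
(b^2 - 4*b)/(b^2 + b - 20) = b/(b + 5)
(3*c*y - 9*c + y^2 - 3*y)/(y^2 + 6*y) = (3*c*y - 9*c + y^2 - 3*y)/(y*(y + 6))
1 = 1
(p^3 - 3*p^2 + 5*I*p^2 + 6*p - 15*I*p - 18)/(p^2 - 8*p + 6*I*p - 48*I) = (p^2 - p*(3 + I) + 3*I)/(p - 8)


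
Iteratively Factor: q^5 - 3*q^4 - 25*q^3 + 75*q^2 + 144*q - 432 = (q - 4)*(q^4 + q^3 - 21*q^2 - 9*q + 108) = (q - 4)*(q + 3)*(q^3 - 2*q^2 - 15*q + 36) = (q - 4)*(q + 3)*(q + 4)*(q^2 - 6*q + 9) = (q - 4)*(q - 3)*(q + 3)*(q + 4)*(q - 3)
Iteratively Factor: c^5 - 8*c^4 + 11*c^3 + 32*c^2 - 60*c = (c)*(c^4 - 8*c^3 + 11*c^2 + 32*c - 60) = c*(c - 5)*(c^3 - 3*c^2 - 4*c + 12) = c*(c - 5)*(c - 2)*(c^2 - c - 6) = c*(c - 5)*(c - 2)*(c + 2)*(c - 3)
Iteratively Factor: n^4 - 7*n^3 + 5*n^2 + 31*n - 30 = (n - 5)*(n^3 - 2*n^2 - 5*n + 6) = (n - 5)*(n - 3)*(n^2 + n - 2) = (n - 5)*(n - 3)*(n + 2)*(n - 1)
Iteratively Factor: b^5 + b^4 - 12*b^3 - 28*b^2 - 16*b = (b + 2)*(b^4 - b^3 - 10*b^2 - 8*b) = (b + 2)^2*(b^3 - 3*b^2 - 4*b) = (b - 4)*(b + 2)^2*(b^2 + b) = (b - 4)*(b + 1)*(b + 2)^2*(b)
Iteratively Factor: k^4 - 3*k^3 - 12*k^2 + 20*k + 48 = (k - 3)*(k^3 - 12*k - 16) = (k - 3)*(k + 2)*(k^2 - 2*k - 8) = (k - 3)*(k + 2)^2*(k - 4)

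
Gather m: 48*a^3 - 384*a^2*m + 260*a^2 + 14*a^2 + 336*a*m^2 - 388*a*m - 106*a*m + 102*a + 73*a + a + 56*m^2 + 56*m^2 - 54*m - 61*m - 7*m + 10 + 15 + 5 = 48*a^3 + 274*a^2 + 176*a + m^2*(336*a + 112) + m*(-384*a^2 - 494*a - 122) + 30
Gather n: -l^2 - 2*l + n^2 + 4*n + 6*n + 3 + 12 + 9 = -l^2 - 2*l + n^2 + 10*n + 24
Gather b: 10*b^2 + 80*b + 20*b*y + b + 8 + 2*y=10*b^2 + b*(20*y + 81) + 2*y + 8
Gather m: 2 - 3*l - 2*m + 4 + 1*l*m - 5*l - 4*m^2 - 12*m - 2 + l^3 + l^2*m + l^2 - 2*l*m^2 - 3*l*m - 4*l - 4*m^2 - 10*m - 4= l^3 + l^2 - 12*l + m^2*(-2*l - 8) + m*(l^2 - 2*l - 24)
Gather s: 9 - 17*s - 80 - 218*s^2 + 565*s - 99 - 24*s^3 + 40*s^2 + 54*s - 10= -24*s^3 - 178*s^2 + 602*s - 180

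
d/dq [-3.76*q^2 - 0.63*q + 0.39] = -7.52*q - 0.63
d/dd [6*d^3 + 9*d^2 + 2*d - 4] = 18*d^2 + 18*d + 2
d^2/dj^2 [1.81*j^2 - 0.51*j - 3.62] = 3.62000000000000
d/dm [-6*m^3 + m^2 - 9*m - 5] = -18*m^2 + 2*m - 9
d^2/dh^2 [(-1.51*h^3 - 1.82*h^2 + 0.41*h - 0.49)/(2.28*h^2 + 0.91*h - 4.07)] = (1.4210854715202e-14*h^4 - 18.710294*h^3 - 83.061006*h^2 - 133.35009*h - 67.164748)/(11.852352*h^6 + 14.191632*h^5 - 57.80826*h^4 - 49.913045*h^3 + 103.192815*h^2 + 45.222177*h - 67.419143)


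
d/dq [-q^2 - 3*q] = -2*q - 3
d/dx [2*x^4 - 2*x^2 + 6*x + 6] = 8*x^3 - 4*x + 6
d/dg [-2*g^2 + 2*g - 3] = 2 - 4*g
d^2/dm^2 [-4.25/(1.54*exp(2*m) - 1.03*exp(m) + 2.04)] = (-4.25*(3.08*exp(m) - 1.03)*(6.16*exp(m) - 2.06)*exp(m) + (26.18*exp(m) - 4.3775)*(1.54*exp(2*m) - 1.03*exp(m) + 2.04))*exp(m)/(1.54*exp(2*m) - 1.03*exp(m) + 2.04)^3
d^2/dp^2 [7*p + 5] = 0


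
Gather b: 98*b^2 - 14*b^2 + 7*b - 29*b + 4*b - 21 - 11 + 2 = 84*b^2 - 18*b - 30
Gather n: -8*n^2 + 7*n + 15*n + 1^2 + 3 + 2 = -8*n^2 + 22*n + 6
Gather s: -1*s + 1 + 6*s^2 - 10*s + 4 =6*s^2 - 11*s + 5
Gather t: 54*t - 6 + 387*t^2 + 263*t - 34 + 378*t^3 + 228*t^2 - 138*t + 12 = 378*t^3 + 615*t^2 + 179*t - 28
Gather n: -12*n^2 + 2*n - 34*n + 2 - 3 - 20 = -12*n^2 - 32*n - 21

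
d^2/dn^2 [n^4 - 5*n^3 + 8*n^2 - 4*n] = 12*n^2 - 30*n + 16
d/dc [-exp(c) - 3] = -exp(c)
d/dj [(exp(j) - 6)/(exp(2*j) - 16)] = (-2*(exp(j) - 6)*exp(j) + exp(2*j) - 16)*exp(j)/(exp(2*j) - 16)^2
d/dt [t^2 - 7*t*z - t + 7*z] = 2*t - 7*z - 1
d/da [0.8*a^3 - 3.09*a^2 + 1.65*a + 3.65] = 2.4*a^2 - 6.18*a + 1.65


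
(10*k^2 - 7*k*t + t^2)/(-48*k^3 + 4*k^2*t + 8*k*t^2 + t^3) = (-5*k + t)/(24*k^2 + 10*k*t + t^2)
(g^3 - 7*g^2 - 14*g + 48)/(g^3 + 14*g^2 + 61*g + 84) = (g^2 - 10*g + 16)/(g^2 + 11*g + 28)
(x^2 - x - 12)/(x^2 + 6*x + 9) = (x - 4)/(x + 3)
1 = 1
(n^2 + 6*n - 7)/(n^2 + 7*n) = (n - 1)/n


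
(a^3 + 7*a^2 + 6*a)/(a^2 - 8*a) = (a^2 + 7*a + 6)/(a - 8)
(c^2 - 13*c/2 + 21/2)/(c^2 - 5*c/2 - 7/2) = (c - 3)/(c + 1)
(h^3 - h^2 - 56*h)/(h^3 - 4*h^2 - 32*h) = (h + 7)/(h + 4)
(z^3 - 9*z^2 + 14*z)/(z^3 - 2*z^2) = (z - 7)/z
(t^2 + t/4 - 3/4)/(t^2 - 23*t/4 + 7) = (4*t^2 + t - 3)/(4*t^2 - 23*t + 28)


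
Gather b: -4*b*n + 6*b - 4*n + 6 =b*(6 - 4*n) - 4*n + 6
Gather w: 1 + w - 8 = w - 7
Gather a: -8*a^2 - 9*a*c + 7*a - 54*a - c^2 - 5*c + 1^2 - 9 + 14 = -8*a^2 + a*(-9*c - 47) - c^2 - 5*c + 6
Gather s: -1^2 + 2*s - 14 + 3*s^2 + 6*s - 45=3*s^2 + 8*s - 60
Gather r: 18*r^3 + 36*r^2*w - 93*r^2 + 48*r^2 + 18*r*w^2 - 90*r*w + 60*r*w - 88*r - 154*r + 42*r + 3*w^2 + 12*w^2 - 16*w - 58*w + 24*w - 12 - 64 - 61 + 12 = 18*r^3 + r^2*(36*w - 45) + r*(18*w^2 - 30*w - 200) + 15*w^2 - 50*w - 125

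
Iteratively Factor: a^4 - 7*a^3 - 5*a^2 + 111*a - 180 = (a + 4)*(a^3 - 11*a^2 + 39*a - 45) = (a - 3)*(a + 4)*(a^2 - 8*a + 15) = (a - 5)*(a - 3)*(a + 4)*(a - 3)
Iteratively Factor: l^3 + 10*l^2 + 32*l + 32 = (l + 4)*(l^2 + 6*l + 8) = (l + 2)*(l + 4)*(l + 4)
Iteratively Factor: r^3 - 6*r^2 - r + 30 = (r - 5)*(r^2 - r - 6) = (r - 5)*(r + 2)*(r - 3)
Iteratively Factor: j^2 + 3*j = (j + 3)*(j)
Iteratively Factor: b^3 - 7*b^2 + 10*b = (b)*(b^2 - 7*b + 10) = b*(b - 5)*(b - 2)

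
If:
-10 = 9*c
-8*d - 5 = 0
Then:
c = -10/9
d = -5/8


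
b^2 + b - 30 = (b - 5)*(b + 6)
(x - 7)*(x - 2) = x^2 - 9*x + 14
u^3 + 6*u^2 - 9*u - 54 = (u - 3)*(u + 3)*(u + 6)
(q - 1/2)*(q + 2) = q^2 + 3*q/2 - 1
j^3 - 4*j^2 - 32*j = j*(j - 8)*(j + 4)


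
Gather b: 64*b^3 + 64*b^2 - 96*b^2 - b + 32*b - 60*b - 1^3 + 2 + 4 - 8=64*b^3 - 32*b^2 - 29*b - 3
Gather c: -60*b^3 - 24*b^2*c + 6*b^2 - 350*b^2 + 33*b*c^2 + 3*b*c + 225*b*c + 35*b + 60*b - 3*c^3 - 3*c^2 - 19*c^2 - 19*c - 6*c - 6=-60*b^3 - 344*b^2 + 95*b - 3*c^3 + c^2*(33*b - 22) + c*(-24*b^2 + 228*b - 25) - 6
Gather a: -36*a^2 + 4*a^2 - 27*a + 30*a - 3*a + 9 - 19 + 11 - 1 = -32*a^2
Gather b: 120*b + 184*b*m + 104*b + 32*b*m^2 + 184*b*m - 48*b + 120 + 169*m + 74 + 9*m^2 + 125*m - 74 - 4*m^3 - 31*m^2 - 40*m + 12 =b*(32*m^2 + 368*m + 176) - 4*m^3 - 22*m^2 + 254*m + 132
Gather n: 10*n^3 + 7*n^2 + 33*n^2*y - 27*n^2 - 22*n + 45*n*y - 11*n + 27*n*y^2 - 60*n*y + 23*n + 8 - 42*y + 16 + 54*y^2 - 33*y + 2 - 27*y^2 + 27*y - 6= 10*n^3 + n^2*(33*y - 20) + n*(27*y^2 - 15*y - 10) + 27*y^2 - 48*y + 20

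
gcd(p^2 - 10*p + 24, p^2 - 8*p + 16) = p - 4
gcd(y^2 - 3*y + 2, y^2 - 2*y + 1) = y - 1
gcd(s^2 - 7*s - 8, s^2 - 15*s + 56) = s - 8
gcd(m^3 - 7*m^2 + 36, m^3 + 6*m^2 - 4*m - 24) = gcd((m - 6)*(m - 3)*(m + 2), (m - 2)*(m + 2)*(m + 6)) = m + 2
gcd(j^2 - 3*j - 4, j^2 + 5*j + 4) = j + 1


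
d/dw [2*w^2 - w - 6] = 4*w - 1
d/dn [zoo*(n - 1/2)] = zoo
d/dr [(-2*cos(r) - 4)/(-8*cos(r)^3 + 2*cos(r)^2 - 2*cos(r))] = (31*sin(r)/2 + 23*sin(3*r)/2 + 2*sin(4*r))/((cos(2*r) + 1)*(cos(r) - 2*cos(2*r) - 3)^2)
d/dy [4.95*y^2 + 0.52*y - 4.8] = 9.9*y + 0.52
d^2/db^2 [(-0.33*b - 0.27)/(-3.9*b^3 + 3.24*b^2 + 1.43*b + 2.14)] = (30.1158*b^5 + 24.26112*b^4 - 43.978284*b^3 + 41.021532*b^2 + 7.297776*b - 4.65963)/(59.319*b^9 - 147.8412*b^8 + 57.57102*b^7 - 23.243544*b^6 + 141.136866*b^5 - 15.66234*b^4 - 8.833175*b^3 - 57.64197*b^2 - 19.646484*b - 9.800344)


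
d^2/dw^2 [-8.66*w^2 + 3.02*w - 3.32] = -17.3200000000000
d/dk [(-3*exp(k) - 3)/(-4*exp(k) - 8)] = 3*exp(k)/(4*(exp(k) + 2)^2)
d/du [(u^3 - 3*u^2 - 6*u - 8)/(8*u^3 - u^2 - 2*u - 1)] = (23*u^4 + 92*u^3 + 189*u^2 - 10*u - 10)/(64*u^6 - 16*u^5 - 31*u^4 - 12*u^3 + 6*u^2 + 4*u + 1)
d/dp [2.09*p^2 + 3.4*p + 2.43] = 4.18*p + 3.4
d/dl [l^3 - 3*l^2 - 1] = 3*l*(l - 2)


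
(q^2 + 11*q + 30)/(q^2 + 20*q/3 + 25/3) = 3*(q + 6)/(3*q + 5)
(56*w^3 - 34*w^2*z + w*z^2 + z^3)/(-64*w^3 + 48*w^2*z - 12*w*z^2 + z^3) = (-14*w^2 + 5*w*z + z^2)/(16*w^2 - 8*w*z + z^2)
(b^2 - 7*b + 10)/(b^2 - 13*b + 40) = (b - 2)/(b - 8)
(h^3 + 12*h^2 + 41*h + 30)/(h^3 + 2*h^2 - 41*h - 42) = (h^2 + 11*h + 30)/(h^2 + h - 42)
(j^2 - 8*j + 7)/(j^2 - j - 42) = (j - 1)/(j + 6)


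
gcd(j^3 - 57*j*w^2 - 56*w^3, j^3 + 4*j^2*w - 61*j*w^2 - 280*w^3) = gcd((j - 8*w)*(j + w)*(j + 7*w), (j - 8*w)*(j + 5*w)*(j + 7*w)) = -j^2 + j*w + 56*w^2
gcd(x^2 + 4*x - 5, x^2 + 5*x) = x + 5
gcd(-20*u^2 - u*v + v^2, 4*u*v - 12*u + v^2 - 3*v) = 4*u + v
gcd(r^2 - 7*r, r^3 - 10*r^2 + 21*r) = r^2 - 7*r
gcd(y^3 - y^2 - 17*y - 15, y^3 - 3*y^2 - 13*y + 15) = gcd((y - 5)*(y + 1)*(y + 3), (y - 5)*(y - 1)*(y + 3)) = y^2 - 2*y - 15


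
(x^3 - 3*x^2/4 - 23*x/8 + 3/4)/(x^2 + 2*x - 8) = (8*x^2 + 10*x - 3)/(8*(x + 4))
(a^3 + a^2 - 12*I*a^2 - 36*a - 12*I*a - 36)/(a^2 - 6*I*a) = a + 1 - 6*I - 6*I/a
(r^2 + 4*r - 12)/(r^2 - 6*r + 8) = (r + 6)/(r - 4)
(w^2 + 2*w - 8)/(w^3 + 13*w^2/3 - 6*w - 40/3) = 3*(w + 4)/(3*w^2 + 19*w + 20)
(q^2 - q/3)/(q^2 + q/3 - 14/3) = q*(3*q - 1)/(3*q^2 + q - 14)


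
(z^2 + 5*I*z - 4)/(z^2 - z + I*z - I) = (z + 4*I)/(z - 1)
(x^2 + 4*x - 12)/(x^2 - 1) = (x^2 + 4*x - 12)/(x^2 - 1)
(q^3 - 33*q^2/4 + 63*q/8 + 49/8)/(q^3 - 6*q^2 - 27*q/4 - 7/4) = (4*q - 7)/(2*(2*q + 1))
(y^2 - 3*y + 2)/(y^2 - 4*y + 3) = (y - 2)/(y - 3)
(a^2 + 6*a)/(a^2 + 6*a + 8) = a*(a + 6)/(a^2 + 6*a + 8)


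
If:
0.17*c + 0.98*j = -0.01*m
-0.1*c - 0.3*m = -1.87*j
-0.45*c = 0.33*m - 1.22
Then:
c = 110.00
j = -17.59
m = -146.31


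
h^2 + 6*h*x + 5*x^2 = (h + x)*(h + 5*x)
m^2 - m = m*(m - 1)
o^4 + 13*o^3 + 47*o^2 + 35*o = o*(o + 1)*(o + 5)*(o + 7)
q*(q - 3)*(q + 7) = q^3 + 4*q^2 - 21*q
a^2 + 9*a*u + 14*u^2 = (a + 2*u)*(a + 7*u)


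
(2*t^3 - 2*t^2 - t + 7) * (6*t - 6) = 12*t^4 - 24*t^3 + 6*t^2 + 48*t - 42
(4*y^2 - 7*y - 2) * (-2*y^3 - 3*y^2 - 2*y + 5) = -8*y^5 + 2*y^4 + 17*y^3 + 40*y^2 - 31*y - 10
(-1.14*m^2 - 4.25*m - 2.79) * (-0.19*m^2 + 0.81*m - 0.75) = 0.2166*m^4 - 0.1159*m^3 - 2.0574*m^2 + 0.9276*m + 2.0925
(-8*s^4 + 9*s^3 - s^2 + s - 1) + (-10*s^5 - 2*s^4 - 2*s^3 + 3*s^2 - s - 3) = -10*s^5 - 10*s^4 + 7*s^3 + 2*s^2 - 4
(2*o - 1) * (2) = 4*o - 2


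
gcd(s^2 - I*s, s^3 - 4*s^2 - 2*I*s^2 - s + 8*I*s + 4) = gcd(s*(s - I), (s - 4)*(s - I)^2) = s - I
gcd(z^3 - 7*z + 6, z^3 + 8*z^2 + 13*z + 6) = 1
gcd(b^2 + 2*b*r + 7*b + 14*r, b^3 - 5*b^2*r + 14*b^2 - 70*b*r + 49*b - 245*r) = b + 7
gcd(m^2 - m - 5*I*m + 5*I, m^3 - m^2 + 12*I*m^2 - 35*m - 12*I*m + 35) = m - 1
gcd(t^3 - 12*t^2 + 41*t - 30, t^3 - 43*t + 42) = t^2 - 7*t + 6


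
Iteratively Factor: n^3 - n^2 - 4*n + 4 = (n + 2)*(n^2 - 3*n + 2) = (n - 2)*(n + 2)*(n - 1)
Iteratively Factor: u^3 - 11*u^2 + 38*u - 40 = (u - 2)*(u^2 - 9*u + 20) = (u - 4)*(u - 2)*(u - 5)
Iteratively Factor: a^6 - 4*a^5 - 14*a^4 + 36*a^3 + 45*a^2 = (a)*(a^5 - 4*a^4 - 14*a^3 + 36*a^2 + 45*a) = a*(a + 3)*(a^4 - 7*a^3 + 7*a^2 + 15*a) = a*(a - 5)*(a + 3)*(a^3 - 2*a^2 - 3*a) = a*(a - 5)*(a + 1)*(a + 3)*(a^2 - 3*a) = a*(a - 5)*(a - 3)*(a + 1)*(a + 3)*(a)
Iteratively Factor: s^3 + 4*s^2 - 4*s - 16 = (s - 2)*(s^2 + 6*s + 8) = (s - 2)*(s + 4)*(s + 2)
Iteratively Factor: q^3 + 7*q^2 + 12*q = (q)*(q^2 + 7*q + 12) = q*(q + 4)*(q + 3)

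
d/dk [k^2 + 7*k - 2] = 2*k + 7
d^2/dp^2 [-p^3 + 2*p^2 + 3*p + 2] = 4 - 6*p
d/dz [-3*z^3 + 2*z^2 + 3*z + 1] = -9*z^2 + 4*z + 3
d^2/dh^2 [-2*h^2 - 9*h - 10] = -4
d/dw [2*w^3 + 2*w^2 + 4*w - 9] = 6*w^2 + 4*w + 4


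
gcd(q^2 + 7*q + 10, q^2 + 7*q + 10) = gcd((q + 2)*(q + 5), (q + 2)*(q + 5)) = q^2 + 7*q + 10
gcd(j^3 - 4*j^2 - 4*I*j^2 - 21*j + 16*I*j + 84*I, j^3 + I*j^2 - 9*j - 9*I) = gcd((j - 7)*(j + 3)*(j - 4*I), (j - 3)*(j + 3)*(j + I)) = j + 3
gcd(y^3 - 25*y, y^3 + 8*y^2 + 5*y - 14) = 1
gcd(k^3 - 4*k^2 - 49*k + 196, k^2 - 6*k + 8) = k - 4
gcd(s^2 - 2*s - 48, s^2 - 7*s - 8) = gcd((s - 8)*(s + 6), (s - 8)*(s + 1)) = s - 8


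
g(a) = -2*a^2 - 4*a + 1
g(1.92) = -14.05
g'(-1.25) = 1.00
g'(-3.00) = 8.00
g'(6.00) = -28.00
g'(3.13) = -16.52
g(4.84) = -65.21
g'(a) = -4*a - 4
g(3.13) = -31.11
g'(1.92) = -11.68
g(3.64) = -40.06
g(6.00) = -95.00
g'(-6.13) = 20.52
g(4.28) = -52.76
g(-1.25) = 2.88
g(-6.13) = -49.63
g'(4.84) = -23.36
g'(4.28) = -21.12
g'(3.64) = -18.56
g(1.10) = -5.82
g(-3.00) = -5.00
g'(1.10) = -8.40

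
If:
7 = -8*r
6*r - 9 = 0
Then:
No Solution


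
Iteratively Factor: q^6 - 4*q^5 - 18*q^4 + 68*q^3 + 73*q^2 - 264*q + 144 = (q - 4)*(q^5 - 18*q^3 - 4*q^2 + 57*q - 36) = (q - 4)*(q + 3)*(q^4 - 3*q^3 - 9*q^2 + 23*q - 12) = (q - 4)*(q + 3)^2*(q^3 - 6*q^2 + 9*q - 4) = (q - 4)*(q - 1)*(q + 3)^2*(q^2 - 5*q + 4) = (q - 4)*(q - 1)^2*(q + 3)^2*(q - 4)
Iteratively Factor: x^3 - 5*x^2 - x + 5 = (x - 5)*(x^2 - 1) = (x - 5)*(x + 1)*(x - 1)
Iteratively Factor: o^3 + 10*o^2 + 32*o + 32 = (o + 2)*(o^2 + 8*o + 16) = (o + 2)*(o + 4)*(o + 4)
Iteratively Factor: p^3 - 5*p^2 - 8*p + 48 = (p - 4)*(p^2 - p - 12) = (p - 4)^2*(p + 3)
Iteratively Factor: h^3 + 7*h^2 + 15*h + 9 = (h + 3)*(h^2 + 4*h + 3) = (h + 3)^2*(h + 1)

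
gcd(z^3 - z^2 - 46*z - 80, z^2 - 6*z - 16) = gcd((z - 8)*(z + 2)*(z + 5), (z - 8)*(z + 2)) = z^2 - 6*z - 16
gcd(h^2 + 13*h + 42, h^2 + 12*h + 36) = h + 6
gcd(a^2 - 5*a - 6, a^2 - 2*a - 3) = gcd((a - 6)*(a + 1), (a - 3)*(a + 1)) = a + 1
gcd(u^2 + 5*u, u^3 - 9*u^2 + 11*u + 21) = 1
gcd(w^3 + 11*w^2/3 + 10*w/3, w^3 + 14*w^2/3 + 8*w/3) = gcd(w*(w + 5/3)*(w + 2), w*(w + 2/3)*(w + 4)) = w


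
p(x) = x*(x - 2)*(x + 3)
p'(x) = x*(x - 2) + x*(x + 3) + (x - 2)*(x + 3) = 3*x^2 + 2*x - 6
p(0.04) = -0.24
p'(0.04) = -5.92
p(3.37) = 29.41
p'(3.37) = 34.81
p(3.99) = 55.50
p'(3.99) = 49.74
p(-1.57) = 8.02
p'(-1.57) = -1.75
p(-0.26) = 1.61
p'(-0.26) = -6.32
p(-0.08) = 0.49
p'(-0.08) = -6.14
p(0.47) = -2.50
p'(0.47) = -4.40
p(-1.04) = 6.20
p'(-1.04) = -4.84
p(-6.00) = -144.00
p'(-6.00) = 90.00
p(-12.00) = -1512.00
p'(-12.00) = 402.00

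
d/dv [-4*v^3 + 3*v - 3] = 3 - 12*v^2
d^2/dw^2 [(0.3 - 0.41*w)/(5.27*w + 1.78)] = 24.355832/(5.27*w + 1.78)^3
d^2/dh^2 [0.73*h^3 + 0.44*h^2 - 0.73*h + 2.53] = 4.38*h + 0.88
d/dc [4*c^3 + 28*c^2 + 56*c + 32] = 12*c^2 + 56*c + 56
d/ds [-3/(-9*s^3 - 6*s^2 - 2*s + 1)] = 3*(-27*s^2 - 12*s - 2)/(9*s^3 + 6*s^2 + 2*s - 1)^2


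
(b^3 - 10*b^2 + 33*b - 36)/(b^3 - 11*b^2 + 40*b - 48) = (b - 3)/(b - 4)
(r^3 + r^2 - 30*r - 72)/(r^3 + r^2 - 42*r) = (r^2 + 7*r + 12)/(r*(r + 7))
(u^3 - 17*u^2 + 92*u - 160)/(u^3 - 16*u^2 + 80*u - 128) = (u - 5)/(u - 4)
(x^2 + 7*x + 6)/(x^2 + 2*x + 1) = (x + 6)/(x + 1)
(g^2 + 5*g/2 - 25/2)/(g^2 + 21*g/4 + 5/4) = 2*(2*g - 5)/(4*g + 1)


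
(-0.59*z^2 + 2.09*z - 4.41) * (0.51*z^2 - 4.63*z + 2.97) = -0.3009*z^4 + 3.7976*z^3 - 13.6781*z^2 + 26.6256*z - 13.0977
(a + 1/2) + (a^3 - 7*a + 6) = a^3 - 6*a + 13/2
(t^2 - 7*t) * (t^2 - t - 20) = t^4 - 8*t^3 - 13*t^2 + 140*t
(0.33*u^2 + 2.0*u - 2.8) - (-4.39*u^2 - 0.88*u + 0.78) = 4.72*u^2 + 2.88*u - 3.58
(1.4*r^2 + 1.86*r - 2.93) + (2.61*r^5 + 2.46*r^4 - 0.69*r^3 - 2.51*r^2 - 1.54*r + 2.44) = 2.61*r^5 + 2.46*r^4 - 0.69*r^3 - 1.11*r^2 + 0.32*r - 0.49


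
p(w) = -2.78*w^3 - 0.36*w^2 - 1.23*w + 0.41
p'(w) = -8.34*w^2 - 0.72*w - 1.23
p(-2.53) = 46.24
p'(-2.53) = -52.79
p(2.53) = -50.03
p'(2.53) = -56.44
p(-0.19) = 0.65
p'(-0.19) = -1.39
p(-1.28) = 7.22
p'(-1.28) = -13.97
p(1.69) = -16.12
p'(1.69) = -26.27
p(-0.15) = 0.60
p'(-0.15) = -1.31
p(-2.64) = 52.30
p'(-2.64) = -57.46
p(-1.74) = 16.11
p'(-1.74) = -25.23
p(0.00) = 0.41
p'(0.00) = -1.23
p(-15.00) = 9320.36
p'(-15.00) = -1866.93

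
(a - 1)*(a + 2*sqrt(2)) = a^2 - a + 2*sqrt(2)*a - 2*sqrt(2)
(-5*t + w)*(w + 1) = -5*t*w - 5*t + w^2 + w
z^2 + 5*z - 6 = (z - 1)*(z + 6)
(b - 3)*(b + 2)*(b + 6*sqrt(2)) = b^3 - b^2 + 6*sqrt(2)*b^2 - 6*sqrt(2)*b - 6*b - 36*sqrt(2)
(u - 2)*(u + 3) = u^2 + u - 6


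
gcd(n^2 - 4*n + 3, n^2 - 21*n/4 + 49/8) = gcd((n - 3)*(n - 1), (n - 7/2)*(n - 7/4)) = 1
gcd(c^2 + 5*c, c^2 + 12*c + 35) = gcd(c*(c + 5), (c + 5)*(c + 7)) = c + 5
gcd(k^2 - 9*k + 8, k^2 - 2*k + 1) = k - 1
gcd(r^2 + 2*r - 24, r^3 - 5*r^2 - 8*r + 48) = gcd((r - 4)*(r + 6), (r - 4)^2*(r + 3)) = r - 4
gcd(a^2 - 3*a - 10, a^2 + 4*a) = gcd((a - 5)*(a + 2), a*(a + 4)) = 1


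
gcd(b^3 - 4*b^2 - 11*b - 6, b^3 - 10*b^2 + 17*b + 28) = b + 1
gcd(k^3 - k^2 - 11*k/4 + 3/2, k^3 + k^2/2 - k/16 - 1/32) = 1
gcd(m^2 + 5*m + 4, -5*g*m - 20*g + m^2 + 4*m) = m + 4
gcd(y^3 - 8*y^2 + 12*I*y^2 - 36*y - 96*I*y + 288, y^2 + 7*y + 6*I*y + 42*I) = y + 6*I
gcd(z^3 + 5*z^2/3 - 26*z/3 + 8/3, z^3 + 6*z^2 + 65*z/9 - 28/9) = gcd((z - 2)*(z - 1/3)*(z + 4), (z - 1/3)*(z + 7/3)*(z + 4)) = z^2 + 11*z/3 - 4/3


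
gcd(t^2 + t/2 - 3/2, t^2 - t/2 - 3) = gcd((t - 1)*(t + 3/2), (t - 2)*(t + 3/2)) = t + 3/2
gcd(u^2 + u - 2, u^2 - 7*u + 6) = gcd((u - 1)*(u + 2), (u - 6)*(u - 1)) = u - 1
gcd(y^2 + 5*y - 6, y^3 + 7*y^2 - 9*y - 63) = 1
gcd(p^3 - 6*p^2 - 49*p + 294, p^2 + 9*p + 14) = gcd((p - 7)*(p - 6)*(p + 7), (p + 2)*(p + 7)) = p + 7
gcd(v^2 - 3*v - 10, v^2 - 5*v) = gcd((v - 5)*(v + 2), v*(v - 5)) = v - 5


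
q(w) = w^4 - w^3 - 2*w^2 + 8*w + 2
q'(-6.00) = -940.00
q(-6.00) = 1394.00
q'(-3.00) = -115.00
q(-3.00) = 68.00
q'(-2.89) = -102.05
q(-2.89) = 56.07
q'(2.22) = 28.10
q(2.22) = 23.25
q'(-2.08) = -32.65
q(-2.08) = 4.42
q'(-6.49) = -1185.84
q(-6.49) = 1913.30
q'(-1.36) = -2.17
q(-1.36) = -6.64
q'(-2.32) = -48.82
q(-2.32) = 14.13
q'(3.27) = 102.70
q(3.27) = 86.15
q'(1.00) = 5.00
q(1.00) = 8.00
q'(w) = 4*w^3 - 3*w^2 - 4*w + 8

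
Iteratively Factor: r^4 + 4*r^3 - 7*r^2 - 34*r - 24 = (r + 4)*(r^3 - 7*r - 6) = (r + 1)*(r + 4)*(r^2 - r - 6) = (r + 1)*(r + 2)*(r + 4)*(r - 3)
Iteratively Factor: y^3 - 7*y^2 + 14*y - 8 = (y - 1)*(y^2 - 6*y + 8) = (y - 2)*(y - 1)*(y - 4)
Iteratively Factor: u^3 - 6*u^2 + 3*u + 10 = (u - 2)*(u^2 - 4*u - 5) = (u - 5)*(u - 2)*(u + 1)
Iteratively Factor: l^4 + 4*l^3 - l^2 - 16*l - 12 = (l + 2)*(l^3 + 2*l^2 - 5*l - 6) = (l + 2)*(l + 3)*(l^2 - l - 2) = (l + 1)*(l + 2)*(l + 3)*(l - 2)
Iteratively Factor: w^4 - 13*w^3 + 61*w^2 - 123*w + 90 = (w - 3)*(w^3 - 10*w^2 + 31*w - 30) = (w - 3)*(w - 2)*(w^2 - 8*w + 15) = (w - 5)*(w - 3)*(w - 2)*(w - 3)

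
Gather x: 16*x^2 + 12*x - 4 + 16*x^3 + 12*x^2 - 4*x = 16*x^3 + 28*x^2 + 8*x - 4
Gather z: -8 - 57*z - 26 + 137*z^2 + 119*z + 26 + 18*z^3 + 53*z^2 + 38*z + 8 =18*z^3 + 190*z^2 + 100*z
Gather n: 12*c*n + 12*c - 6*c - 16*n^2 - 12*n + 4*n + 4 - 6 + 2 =6*c - 16*n^2 + n*(12*c - 8)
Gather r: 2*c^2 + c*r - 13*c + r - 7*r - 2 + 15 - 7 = 2*c^2 - 13*c + r*(c - 6) + 6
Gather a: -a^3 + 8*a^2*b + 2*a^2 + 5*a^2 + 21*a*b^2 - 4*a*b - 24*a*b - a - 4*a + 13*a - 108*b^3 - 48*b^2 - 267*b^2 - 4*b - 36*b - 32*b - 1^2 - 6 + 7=-a^3 + a^2*(8*b + 7) + a*(21*b^2 - 28*b + 8) - 108*b^3 - 315*b^2 - 72*b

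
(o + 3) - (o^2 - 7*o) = -o^2 + 8*o + 3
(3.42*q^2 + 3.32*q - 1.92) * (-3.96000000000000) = -13.5432*q^2 - 13.1472*q + 7.6032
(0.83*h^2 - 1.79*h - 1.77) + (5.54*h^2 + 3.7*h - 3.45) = 6.37*h^2 + 1.91*h - 5.22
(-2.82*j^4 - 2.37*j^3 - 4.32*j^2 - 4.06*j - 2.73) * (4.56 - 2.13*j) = 6.0066*j^5 - 7.8111*j^4 - 1.6056*j^3 - 11.0514*j^2 - 12.6987*j - 12.4488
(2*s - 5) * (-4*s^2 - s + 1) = -8*s^3 + 18*s^2 + 7*s - 5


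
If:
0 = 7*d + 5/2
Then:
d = -5/14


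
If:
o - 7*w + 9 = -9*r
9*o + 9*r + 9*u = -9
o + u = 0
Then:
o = 7*w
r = -1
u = -7*w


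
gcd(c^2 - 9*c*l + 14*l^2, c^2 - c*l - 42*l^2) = c - 7*l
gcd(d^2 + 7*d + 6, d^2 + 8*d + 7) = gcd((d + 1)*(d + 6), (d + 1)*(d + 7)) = d + 1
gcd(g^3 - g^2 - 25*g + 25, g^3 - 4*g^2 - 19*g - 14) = 1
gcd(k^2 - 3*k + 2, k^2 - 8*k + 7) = k - 1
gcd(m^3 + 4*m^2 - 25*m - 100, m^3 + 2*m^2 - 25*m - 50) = m^2 - 25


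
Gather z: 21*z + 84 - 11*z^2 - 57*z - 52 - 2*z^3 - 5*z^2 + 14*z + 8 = -2*z^3 - 16*z^2 - 22*z + 40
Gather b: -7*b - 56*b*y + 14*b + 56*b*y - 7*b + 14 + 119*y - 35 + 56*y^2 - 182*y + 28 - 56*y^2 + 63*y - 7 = 0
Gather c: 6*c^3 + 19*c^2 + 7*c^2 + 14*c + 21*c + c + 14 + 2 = 6*c^3 + 26*c^2 + 36*c + 16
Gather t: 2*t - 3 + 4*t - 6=6*t - 9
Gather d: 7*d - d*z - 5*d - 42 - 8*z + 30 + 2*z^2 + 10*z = d*(2 - z) + 2*z^2 + 2*z - 12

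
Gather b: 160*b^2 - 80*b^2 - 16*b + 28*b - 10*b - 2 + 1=80*b^2 + 2*b - 1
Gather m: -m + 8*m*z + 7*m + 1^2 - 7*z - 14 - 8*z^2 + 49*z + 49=m*(8*z + 6) - 8*z^2 + 42*z + 36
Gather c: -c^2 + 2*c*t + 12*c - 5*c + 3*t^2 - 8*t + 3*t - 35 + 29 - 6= -c^2 + c*(2*t + 7) + 3*t^2 - 5*t - 12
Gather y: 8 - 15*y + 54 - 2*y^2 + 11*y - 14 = -2*y^2 - 4*y + 48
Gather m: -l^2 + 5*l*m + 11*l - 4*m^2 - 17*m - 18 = -l^2 + 11*l - 4*m^2 + m*(5*l - 17) - 18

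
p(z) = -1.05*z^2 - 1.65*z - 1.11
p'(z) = -2.1*z - 1.65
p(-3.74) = -9.63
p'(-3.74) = 6.20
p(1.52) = -6.04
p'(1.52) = -4.84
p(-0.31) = -0.70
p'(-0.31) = -1.00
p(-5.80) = -26.86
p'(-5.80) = 10.53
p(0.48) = -2.14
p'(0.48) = -2.66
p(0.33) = -1.77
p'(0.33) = -2.34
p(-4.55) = -15.34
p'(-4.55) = 7.90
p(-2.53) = -3.66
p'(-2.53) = 3.66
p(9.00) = -101.01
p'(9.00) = -20.55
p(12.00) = -172.11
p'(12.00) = -26.85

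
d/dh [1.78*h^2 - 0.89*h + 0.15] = 3.56*h - 0.89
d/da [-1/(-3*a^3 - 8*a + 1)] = (-9*a^2 - 8)/(3*a^3 + 8*a - 1)^2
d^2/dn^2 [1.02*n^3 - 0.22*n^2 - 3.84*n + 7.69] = 6.12*n - 0.44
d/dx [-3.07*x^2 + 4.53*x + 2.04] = 4.53 - 6.14*x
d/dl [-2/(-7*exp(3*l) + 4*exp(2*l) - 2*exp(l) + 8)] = (-42*exp(2*l) + 16*exp(l) - 4)*exp(l)/(7*exp(3*l) - 4*exp(2*l) + 2*exp(l) - 8)^2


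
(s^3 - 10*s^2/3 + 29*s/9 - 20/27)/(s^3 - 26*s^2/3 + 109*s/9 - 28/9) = (s - 5/3)/(s - 7)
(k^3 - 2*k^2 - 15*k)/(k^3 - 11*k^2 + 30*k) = (k + 3)/(k - 6)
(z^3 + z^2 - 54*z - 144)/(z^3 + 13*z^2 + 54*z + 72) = (z - 8)/(z + 4)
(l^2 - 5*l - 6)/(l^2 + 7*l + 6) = (l - 6)/(l + 6)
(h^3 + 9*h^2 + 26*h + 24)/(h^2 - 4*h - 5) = (h^3 + 9*h^2 + 26*h + 24)/(h^2 - 4*h - 5)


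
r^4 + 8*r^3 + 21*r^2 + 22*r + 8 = (r + 1)^2*(r + 2)*(r + 4)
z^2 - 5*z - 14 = (z - 7)*(z + 2)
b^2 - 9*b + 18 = (b - 6)*(b - 3)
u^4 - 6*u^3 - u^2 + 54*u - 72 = (u - 4)*(u - 3)*(u - 2)*(u + 3)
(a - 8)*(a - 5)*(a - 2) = a^3 - 15*a^2 + 66*a - 80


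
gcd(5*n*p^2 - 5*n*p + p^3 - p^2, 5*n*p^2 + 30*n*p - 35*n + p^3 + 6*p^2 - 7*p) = 5*n*p - 5*n + p^2 - p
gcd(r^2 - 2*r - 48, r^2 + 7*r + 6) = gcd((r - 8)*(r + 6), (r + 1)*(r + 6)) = r + 6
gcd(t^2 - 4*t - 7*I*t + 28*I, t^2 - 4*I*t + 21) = t - 7*I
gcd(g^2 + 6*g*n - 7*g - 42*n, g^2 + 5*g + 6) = 1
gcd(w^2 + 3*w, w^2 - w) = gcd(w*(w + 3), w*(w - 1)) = w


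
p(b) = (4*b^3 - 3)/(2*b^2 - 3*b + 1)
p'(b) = 12*b^2/(2*b^2 - 3*b + 1) + (3 - 4*b)*(4*b^3 - 3)/(2*b^2 - 3*b + 1)^2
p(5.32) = 14.39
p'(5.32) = 1.84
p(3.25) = 10.85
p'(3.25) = 1.47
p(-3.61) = -5.05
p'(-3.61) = 1.80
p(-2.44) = -3.02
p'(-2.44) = 1.63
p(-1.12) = -1.25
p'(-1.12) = 0.82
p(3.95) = 11.96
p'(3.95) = 1.68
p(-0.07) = -2.46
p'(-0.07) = -6.57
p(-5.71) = -8.97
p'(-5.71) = 1.91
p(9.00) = 21.42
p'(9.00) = 1.95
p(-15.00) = -27.22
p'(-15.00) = 1.99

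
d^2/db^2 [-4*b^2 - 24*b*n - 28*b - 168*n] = -8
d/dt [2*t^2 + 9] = 4*t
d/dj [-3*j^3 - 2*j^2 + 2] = j*(-9*j - 4)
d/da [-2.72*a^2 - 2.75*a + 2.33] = -5.44*a - 2.75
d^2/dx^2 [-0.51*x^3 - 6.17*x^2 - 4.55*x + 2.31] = -3.06*x - 12.34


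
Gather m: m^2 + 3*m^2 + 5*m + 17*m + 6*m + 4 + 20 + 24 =4*m^2 + 28*m + 48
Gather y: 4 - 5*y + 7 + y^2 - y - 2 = y^2 - 6*y + 9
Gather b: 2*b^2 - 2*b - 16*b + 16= 2*b^2 - 18*b + 16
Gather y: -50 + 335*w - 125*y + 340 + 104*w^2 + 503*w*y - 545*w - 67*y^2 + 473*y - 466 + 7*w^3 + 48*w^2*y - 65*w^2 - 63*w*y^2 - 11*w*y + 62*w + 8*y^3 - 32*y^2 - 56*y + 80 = 7*w^3 + 39*w^2 - 148*w + 8*y^3 + y^2*(-63*w - 99) + y*(48*w^2 + 492*w + 292) - 96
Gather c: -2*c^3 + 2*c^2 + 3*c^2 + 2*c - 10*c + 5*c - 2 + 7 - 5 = -2*c^3 + 5*c^2 - 3*c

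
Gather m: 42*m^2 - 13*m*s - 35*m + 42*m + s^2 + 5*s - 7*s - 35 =42*m^2 + m*(7 - 13*s) + s^2 - 2*s - 35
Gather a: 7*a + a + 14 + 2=8*a + 16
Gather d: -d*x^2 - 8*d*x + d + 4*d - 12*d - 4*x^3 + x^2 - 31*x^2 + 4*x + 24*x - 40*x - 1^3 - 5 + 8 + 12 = d*(-x^2 - 8*x - 7) - 4*x^3 - 30*x^2 - 12*x + 14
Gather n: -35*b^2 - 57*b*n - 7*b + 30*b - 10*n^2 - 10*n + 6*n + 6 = -35*b^2 + 23*b - 10*n^2 + n*(-57*b - 4) + 6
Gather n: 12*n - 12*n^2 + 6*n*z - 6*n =-12*n^2 + n*(6*z + 6)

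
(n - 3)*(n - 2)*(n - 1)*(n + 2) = n^4 - 4*n^3 - n^2 + 16*n - 12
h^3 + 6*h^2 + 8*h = h*(h + 2)*(h + 4)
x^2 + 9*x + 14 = (x + 2)*(x + 7)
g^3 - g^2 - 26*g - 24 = (g - 6)*(g + 1)*(g + 4)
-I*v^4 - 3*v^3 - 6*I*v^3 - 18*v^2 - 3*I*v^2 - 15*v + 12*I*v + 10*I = (v + 5)*(v - 2*I)*(v - I)*(-I*v - I)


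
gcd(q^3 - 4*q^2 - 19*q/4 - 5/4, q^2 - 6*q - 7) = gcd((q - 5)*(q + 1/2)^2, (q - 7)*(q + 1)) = 1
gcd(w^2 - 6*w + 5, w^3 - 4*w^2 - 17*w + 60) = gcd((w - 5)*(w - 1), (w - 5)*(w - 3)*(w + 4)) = w - 5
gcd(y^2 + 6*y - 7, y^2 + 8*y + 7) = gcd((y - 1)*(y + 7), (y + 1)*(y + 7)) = y + 7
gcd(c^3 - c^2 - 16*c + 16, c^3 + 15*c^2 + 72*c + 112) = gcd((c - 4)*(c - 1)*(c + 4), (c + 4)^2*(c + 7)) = c + 4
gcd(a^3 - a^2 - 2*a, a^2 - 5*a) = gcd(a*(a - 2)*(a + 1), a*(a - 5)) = a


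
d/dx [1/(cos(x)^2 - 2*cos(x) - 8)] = 2*(cos(x) - 1)*sin(x)/(sin(x)^2 + 2*cos(x) + 7)^2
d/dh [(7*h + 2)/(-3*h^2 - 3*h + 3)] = (-7*h^2 - 7*h + (2*h + 1)*(7*h + 2) + 7)/(3*(h^2 + h - 1)^2)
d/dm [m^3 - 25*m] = 3*m^2 - 25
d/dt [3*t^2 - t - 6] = 6*t - 1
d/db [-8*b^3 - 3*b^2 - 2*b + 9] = -24*b^2 - 6*b - 2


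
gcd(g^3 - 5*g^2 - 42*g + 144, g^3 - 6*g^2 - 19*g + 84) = g - 3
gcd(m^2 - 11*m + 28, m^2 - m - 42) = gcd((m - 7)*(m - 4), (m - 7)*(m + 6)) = m - 7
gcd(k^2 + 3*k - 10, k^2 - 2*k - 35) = k + 5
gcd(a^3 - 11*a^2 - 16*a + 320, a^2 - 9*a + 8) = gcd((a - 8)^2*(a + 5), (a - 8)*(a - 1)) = a - 8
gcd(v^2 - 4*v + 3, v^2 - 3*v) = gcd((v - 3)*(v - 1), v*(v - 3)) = v - 3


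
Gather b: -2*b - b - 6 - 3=-3*b - 9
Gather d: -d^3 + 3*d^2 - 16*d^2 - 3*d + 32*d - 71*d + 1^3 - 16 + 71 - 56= -d^3 - 13*d^2 - 42*d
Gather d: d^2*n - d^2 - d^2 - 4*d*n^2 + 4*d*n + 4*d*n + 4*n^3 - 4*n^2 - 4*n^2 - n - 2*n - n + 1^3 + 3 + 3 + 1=d^2*(n - 2) + d*(-4*n^2 + 8*n) + 4*n^3 - 8*n^2 - 4*n + 8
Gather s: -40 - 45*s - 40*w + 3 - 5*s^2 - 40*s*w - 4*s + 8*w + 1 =-5*s^2 + s*(-40*w - 49) - 32*w - 36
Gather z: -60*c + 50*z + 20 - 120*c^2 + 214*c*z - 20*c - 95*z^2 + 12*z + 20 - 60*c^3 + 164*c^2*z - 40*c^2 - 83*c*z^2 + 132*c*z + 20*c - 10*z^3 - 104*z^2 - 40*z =-60*c^3 - 160*c^2 - 60*c - 10*z^3 + z^2*(-83*c - 199) + z*(164*c^2 + 346*c + 22) + 40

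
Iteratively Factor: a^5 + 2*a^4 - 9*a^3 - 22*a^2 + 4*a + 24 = (a - 3)*(a^4 + 5*a^3 + 6*a^2 - 4*a - 8) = (a - 3)*(a + 2)*(a^3 + 3*a^2 - 4) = (a - 3)*(a + 2)^2*(a^2 + a - 2) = (a - 3)*(a - 1)*(a + 2)^2*(a + 2)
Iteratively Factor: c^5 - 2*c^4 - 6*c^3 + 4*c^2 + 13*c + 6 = (c + 1)*(c^4 - 3*c^3 - 3*c^2 + 7*c + 6) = (c - 3)*(c + 1)*(c^3 - 3*c - 2) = (c - 3)*(c - 2)*(c + 1)*(c^2 + 2*c + 1) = (c - 3)*(c - 2)*(c + 1)^2*(c + 1)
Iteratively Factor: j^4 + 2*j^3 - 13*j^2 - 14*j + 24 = (j - 3)*(j^3 + 5*j^2 + 2*j - 8) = (j - 3)*(j - 1)*(j^2 + 6*j + 8) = (j - 3)*(j - 1)*(j + 2)*(j + 4)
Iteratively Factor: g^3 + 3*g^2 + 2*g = (g)*(g^2 + 3*g + 2) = g*(g + 2)*(g + 1)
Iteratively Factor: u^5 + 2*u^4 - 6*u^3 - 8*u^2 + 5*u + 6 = (u - 2)*(u^4 + 4*u^3 + 2*u^2 - 4*u - 3) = (u - 2)*(u + 1)*(u^3 + 3*u^2 - u - 3) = (u - 2)*(u + 1)^2*(u^2 + 2*u - 3) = (u - 2)*(u - 1)*(u + 1)^2*(u + 3)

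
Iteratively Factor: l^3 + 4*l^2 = (l)*(l^2 + 4*l) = l^2*(l + 4)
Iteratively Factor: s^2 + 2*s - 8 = (s + 4)*(s - 2)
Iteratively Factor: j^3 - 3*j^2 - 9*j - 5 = (j + 1)*(j^2 - 4*j - 5) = (j - 5)*(j + 1)*(j + 1)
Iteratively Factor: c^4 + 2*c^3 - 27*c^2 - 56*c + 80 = (c + 4)*(c^3 - 2*c^2 - 19*c + 20) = (c + 4)^2*(c^2 - 6*c + 5) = (c - 1)*(c + 4)^2*(c - 5)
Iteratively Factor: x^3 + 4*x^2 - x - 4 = (x + 1)*(x^2 + 3*x - 4) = (x + 1)*(x + 4)*(x - 1)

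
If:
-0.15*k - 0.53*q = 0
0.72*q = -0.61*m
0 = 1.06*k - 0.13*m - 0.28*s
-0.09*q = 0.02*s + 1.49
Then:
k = -31.61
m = -10.56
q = 8.95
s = -114.75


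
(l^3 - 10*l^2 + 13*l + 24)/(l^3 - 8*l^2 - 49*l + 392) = (l^2 - 2*l - 3)/(l^2 - 49)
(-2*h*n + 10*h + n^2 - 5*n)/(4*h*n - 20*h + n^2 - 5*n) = (-2*h + n)/(4*h + n)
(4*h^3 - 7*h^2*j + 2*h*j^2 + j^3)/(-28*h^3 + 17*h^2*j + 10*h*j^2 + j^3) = (-h + j)/(7*h + j)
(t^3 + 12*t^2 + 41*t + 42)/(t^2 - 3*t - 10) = (t^2 + 10*t + 21)/(t - 5)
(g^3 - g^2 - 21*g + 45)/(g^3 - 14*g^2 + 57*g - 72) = (g + 5)/(g - 8)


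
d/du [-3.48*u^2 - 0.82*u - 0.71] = -6.96*u - 0.82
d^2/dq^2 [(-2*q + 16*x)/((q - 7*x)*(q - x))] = 4*(-q^3 + 24*q^2*x - 171*q*x^2 + 400*x^3)/(q^6 - 24*q^5*x + 213*q^4*x^2 - 848*q^3*x^3 + 1491*q^2*x^4 - 1176*q*x^5 + 343*x^6)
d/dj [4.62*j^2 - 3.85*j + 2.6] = 9.24*j - 3.85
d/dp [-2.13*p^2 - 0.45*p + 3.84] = -4.26*p - 0.45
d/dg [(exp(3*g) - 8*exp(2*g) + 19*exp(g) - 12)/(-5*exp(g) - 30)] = 2*(-exp(3*g) - 5*exp(2*g) + 48*exp(g) - 63)*exp(g)/(5*(exp(2*g) + 12*exp(g) + 36))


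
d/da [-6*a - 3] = -6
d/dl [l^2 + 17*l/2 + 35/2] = 2*l + 17/2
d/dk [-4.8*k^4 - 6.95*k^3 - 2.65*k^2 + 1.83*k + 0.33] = -19.2*k^3 - 20.85*k^2 - 5.3*k + 1.83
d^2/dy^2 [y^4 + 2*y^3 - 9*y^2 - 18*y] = 12*y^2 + 12*y - 18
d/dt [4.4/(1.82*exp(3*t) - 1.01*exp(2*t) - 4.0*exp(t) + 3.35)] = (-24.024*exp(2*t) + 8.888*exp(t) + 17.6)*exp(t)/(1.82*exp(3*t) - 1.01*exp(2*t) - 4.0*exp(t) + 3.35)^2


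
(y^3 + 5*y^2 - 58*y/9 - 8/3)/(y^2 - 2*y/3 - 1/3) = (y^2 + 14*y/3 - 8)/(y - 1)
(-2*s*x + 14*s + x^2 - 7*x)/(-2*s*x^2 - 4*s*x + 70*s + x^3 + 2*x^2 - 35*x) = (x - 7)/(x^2 + 2*x - 35)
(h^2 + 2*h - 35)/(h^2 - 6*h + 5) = (h + 7)/(h - 1)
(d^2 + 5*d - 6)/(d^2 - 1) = (d + 6)/(d + 1)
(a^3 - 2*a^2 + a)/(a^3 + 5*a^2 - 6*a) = (a - 1)/(a + 6)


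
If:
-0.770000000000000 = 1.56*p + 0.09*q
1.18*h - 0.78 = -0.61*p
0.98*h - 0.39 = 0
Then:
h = 0.40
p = 0.51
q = -17.38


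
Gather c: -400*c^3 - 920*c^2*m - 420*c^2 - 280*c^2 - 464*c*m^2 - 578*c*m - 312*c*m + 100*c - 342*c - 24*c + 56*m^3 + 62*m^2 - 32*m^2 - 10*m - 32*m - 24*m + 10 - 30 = -400*c^3 + c^2*(-920*m - 700) + c*(-464*m^2 - 890*m - 266) + 56*m^3 + 30*m^2 - 66*m - 20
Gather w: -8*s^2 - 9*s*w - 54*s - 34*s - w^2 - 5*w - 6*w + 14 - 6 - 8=-8*s^2 - 88*s - w^2 + w*(-9*s - 11)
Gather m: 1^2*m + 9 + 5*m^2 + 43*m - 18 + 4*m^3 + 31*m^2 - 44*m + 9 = 4*m^3 + 36*m^2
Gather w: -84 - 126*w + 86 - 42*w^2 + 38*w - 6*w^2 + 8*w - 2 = -48*w^2 - 80*w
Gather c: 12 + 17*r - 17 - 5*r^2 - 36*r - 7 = -5*r^2 - 19*r - 12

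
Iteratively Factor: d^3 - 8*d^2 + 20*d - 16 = (d - 2)*(d^2 - 6*d + 8) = (d - 4)*(d - 2)*(d - 2)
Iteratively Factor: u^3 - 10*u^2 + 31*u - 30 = (u - 3)*(u^2 - 7*u + 10) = (u - 3)*(u - 2)*(u - 5)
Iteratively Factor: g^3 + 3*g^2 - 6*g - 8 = (g + 4)*(g^2 - g - 2) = (g - 2)*(g + 4)*(g + 1)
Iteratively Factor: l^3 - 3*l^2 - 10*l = (l - 5)*(l^2 + 2*l) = l*(l - 5)*(l + 2)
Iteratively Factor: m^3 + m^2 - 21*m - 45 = (m + 3)*(m^2 - 2*m - 15) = (m - 5)*(m + 3)*(m + 3)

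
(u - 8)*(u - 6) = u^2 - 14*u + 48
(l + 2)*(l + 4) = l^2 + 6*l + 8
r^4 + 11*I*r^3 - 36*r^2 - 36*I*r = r*(r + 2*I)*(r + 3*I)*(r + 6*I)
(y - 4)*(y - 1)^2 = y^3 - 6*y^2 + 9*y - 4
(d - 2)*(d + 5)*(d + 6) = d^3 + 9*d^2 + 8*d - 60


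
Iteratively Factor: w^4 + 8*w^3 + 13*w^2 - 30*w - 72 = (w + 4)*(w^3 + 4*w^2 - 3*w - 18) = (w + 3)*(w + 4)*(w^2 + w - 6) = (w - 2)*(w + 3)*(w + 4)*(w + 3)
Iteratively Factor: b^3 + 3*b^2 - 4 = (b + 2)*(b^2 + b - 2) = (b - 1)*(b + 2)*(b + 2)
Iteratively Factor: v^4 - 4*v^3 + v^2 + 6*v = (v - 2)*(v^3 - 2*v^2 - 3*v) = (v - 3)*(v - 2)*(v^2 + v) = v*(v - 3)*(v - 2)*(v + 1)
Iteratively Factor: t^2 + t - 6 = (t - 2)*(t + 3)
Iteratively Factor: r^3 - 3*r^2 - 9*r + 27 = (r - 3)*(r^2 - 9) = (r - 3)^2*(r + 3)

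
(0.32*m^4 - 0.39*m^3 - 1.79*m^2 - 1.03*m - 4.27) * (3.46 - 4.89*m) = -1.5648*m^5 + 3.0143*m^4 + 7.4037*m^3 - 1.1567*m^2 + 17.3165*m - 14.7742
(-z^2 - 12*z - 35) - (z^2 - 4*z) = -2*z^2 - 8*z - 35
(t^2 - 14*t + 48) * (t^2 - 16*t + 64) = t^4 - 30*t^3 + 336*t^2 - 1664*t + 3072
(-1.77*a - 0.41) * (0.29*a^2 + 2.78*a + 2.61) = -0.5133*a^3 - 5.0395*a^2 - 5.7595*a - 1.0701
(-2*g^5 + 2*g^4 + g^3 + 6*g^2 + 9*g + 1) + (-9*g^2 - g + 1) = -2*g^5 + 2*g^4 + g^3 - 3*g^2 + 8*g + 2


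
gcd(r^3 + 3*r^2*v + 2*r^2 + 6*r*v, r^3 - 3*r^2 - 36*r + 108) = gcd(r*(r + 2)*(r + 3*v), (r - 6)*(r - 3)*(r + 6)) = 1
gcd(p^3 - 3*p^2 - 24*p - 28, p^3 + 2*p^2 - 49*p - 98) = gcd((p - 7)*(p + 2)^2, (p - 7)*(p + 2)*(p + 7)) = p^2 - 5*p - 14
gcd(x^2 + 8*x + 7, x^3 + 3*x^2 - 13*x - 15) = x + 1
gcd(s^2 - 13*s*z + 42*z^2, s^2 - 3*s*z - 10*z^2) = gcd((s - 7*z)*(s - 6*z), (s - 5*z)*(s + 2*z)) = 1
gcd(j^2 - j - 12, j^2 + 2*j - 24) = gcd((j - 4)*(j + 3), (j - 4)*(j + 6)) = j - 4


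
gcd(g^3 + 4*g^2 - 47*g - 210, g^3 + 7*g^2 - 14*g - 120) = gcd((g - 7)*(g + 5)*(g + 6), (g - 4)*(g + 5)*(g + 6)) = g^2 + 11*g + 30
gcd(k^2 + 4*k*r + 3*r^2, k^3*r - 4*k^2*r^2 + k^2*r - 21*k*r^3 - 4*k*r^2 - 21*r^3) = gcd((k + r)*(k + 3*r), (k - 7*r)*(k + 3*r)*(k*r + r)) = k + 3*r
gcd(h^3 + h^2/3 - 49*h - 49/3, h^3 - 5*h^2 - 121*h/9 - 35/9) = h^2 - 20*h/3 - 7/3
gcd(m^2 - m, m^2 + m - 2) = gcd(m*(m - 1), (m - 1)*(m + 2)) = m - 1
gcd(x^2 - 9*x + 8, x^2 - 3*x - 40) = x - 8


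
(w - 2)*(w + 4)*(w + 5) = w^3 + 7*w^2 + 2*w - 40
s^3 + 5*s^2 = s^2*(s + 5)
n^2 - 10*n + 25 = (n - 5)^2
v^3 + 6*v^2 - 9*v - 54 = (v - 3)*(v + 3)*(v + 6)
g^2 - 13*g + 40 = (g - 8)*(g - 5)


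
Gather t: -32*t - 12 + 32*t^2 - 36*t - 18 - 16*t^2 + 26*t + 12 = 16*t^2 - 42*t - 18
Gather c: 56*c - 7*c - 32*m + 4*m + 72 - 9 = 49*c - 28*m + 63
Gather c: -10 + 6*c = 6*c - 10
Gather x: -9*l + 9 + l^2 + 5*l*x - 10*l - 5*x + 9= l^2 - 19*l + x*(5*l - 5) + 18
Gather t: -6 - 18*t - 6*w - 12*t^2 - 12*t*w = -12*t^2 + t*(-12*w - 18) - 6*w - 6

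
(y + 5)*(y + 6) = y^2 + 11*y + 30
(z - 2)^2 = z^2 - 4*z + 4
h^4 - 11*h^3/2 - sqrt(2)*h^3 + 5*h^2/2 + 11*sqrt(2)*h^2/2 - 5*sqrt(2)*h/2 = h*(h - 5)*(h - 1/2)*(h - sqrt(2))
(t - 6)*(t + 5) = t^2 - t - 30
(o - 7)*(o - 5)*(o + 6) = o^3 - 6*o^2 - 37*o + 210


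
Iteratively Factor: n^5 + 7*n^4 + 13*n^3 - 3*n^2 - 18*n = (n + 3)*(n^4 + 4*n^3 + n^2 - 6*n) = (n + 2)*(n + 3)*(n^3 + 2*n^2 - 3*n) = (n + 2)*(n + 3)^2*(n^2 - n) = (n - 1)*(n + 2)*(n + 3)^2*(n)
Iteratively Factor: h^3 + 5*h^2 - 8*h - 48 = (h + 4)*(h^2 + h - 12) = (h - 3)*(h + 4)*(h + 4)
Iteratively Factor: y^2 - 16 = (y - 4)*(y + 4)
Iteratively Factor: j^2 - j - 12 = (j - 4)*(j + 3)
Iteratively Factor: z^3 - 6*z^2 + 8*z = (z)*(z^2 - 6*z + 8) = z*(z - 2)*(z - 4)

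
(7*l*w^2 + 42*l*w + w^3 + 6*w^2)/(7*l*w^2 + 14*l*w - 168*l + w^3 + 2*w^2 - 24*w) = w/(w - 4)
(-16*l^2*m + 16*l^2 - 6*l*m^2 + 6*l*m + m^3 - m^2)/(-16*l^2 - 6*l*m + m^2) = m - 1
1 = 1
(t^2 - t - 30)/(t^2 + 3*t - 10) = (t - 6)/(t - 2)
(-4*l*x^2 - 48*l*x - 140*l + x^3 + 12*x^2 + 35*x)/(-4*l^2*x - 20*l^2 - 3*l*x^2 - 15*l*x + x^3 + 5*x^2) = (x + 7)/(l + x)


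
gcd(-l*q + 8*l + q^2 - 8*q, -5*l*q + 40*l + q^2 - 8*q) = q - 8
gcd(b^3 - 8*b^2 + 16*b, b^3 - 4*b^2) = b^2 - 4*b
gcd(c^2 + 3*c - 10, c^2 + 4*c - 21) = 1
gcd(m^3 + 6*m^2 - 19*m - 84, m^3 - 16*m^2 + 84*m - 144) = m - 4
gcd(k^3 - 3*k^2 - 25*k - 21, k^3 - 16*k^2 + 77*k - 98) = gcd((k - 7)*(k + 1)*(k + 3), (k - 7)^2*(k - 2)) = k - 7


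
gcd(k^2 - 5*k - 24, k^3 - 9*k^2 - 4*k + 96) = k^2 - 5*k - 24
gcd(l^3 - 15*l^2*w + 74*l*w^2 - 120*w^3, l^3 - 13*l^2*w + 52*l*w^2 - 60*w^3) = l^2 - 11*l*w + 30*w^2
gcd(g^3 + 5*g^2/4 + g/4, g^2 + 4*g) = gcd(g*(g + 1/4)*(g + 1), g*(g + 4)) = g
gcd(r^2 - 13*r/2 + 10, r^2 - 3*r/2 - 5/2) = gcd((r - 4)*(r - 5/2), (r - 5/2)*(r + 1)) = r - 5/2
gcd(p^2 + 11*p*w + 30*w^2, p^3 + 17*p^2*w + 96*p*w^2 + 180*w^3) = p^2 + 11*p*w + 30*w^2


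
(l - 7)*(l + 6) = l^2 - l - 42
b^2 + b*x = b*(b + x)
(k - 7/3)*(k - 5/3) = k^2 - 4*k + 35/9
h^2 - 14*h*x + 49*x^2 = (h - 7*x)^2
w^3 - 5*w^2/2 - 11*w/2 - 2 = (w - 4)*(w + 1/2)*(w + 1)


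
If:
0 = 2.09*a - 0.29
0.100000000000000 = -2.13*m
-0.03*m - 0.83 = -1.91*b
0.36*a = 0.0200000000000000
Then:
No Solution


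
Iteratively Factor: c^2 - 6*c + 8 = (c - 2)*(c - 4)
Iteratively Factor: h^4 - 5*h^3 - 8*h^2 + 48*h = (h - 4)*(h^3 - h^2 - 12*h) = (h - 4)^2*(h^2 + 3*h) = h*(h - 4)^2*(h + 3)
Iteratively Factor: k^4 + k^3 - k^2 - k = (k - 1)*(k^3 + 2*k^2 + k) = k*(k - 1)*(k^2 + 2*k + 1) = k*(k - 1)*(k + 1)*(k + 1)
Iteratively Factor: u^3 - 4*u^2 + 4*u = (u - 2)*(u^2 - 2*u) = (u - 2)^2*(u)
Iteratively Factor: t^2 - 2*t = (t)*(t - 2)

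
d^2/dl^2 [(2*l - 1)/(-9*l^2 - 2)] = 18*(36*l^2*(1 - 2*l) + (6*l - 1)*(9*l^2 + 2))/(9*l^2 + 2)^3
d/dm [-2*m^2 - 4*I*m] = -4*m - 4*I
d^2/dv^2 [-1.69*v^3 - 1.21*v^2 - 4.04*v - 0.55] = -10.14*v - 2.42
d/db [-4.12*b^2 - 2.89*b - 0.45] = -8.24*b - 2.89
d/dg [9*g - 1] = 9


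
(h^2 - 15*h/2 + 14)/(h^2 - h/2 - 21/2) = (h - 4)/(h + 3)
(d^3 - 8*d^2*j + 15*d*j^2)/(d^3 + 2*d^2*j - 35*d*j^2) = (d - 3*j)/(d + 7*j)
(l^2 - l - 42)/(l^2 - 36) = (l - 7)/(l - 6)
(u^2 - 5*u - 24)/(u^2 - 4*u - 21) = (u - 8)/(u - 7)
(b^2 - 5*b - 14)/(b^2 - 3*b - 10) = (b - 7)/(b - 5)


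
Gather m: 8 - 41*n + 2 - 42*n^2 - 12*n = -42*n^2 - 53*n + 10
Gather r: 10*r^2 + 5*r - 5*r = 10*r^2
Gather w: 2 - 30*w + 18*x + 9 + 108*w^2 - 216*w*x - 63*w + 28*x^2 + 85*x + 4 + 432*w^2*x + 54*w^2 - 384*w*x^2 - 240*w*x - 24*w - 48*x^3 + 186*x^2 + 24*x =w^2*(432*x + 162) + w*(-384*x^2 - 456*x - 117) - 48*x^3 + 214*x^2 + 127*x + 15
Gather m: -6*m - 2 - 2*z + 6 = -6*m - 2*z + 4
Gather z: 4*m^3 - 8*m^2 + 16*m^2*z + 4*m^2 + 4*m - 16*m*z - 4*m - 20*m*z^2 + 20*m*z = 4*m^3 - 4*m^2 - 20*m*z^2 + z*(16*m^2 + 4*m)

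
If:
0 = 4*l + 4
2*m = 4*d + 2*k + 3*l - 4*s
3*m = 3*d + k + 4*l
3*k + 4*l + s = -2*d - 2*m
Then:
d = 8*s - 23/6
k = 6 - 9*s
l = -1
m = 5*s - 19/6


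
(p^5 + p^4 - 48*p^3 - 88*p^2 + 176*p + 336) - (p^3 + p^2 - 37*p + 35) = p^5 + p^4 - 49*p^3 - 89*p^2 + 213*p + 301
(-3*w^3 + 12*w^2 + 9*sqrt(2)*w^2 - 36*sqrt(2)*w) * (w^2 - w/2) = -3*w^5 + 9*sqrt(2)*w^4 + 27*w^4/2 - 81*sqrt(2)*w^3/2 - 6*w^3 + 18*sqrt(2)*w^2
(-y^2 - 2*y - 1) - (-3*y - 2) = -y^2 + y + 1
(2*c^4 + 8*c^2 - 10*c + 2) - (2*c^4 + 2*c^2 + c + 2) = 6*c^2 - 11*c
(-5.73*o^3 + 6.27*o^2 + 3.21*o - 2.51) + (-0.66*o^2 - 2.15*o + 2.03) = -5.73*o^3 + 5.61*o^2 + 1.06*o - 0.48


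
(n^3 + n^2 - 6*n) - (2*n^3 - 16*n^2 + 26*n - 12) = -n^3 + 17*n^2 - 32*n + 12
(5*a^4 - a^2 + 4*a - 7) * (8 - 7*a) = -35*a^5 + 40*a^4 + 7*a^3 - 36*a^2 + 81*a - 56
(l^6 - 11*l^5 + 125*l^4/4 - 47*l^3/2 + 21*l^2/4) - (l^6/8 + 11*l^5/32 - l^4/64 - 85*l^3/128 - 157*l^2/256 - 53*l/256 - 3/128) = 7*l^6/8 - 363*l^5/32 + 2001*l^4/64 - 2923*l^3/128 + 1501*l^2/256 + 53*l/256 + 3/128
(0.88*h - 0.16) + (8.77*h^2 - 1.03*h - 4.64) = 8.77*h^2 - 0.15*h - 4.8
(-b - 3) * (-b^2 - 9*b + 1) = b^3 + 12*b^2 + 26*b - 3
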